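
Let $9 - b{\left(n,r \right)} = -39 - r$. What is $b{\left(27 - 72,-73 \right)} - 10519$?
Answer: $-10544$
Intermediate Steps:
$b{\left(n,r \right)} = 48 + r$ ($b{\left(n,r \right)} = 9 - \left(-39 - r\right) = 9 + \left(39 + r\right) = 48 + r$)
$b{\left(27 - 72,-73 \right)} - 10519 = \left(48 - 73\right) - 10519 = -25 - 10519 = -10544$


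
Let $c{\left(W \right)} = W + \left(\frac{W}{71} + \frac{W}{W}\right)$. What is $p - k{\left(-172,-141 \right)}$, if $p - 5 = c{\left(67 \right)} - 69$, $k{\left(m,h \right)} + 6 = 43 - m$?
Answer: $- \frac{14488}{71} \approx -204.06$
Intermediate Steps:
$c{\left(W \right)} = 1 + \frac{72 W}{71}$ ($c{\left(W \right)} = W + \left(W \frac{1}{71} + 1\right) = W + \left(\frac{W}{71} + 1\right) = W + \left(1 + \frac{W}{71}\right) = 1 + \frac{72 W}{71}$)
$k{\left(m,h \right)} = 37 - m$ ($k{\left(m,h \right)} = -6 - \left(-43 + m\right) = 37 - m$)
$p = \frac{351}{71}$ ($p = 5 + \left(\left(1 + \frac{72}{71} \cdot 67\right) - 69\right) = 5 + \left(\left(1 + \frac{4824}{71}\right) - 69\right) = 5 + \left(\frac{4895}{71} - 69\right) = 5 - \frac{4}{71} = \frac{351}{71} \approx 4.9437$)
$p - k{\left(-172,-141 \right)} = \frac{351}{71} - \left(37 - -172\right) = \frac{351}{71} - \left(37 + 172\right) = \frac{351}{71} - 209 = - \frac{14488}{71}$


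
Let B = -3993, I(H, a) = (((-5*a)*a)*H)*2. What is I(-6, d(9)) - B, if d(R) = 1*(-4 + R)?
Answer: 5493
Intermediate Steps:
d(R) = -4 + R
I(H, a) = -10*H*a² (I(H, a) = ((-5*a²)*H)*2 = -5*H*a²*2 = -10*H*a²)
I(-6, d(9)) - B = -10*(-6)*(-4 + 9)² - 1*(-3993) = -10*(-6)*5² + 3993 = -10*(-6)*25 + 3993 = 1500 + 3993 = 5493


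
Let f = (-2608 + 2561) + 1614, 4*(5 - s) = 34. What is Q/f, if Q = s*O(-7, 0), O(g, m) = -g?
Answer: -49/3134 ≈ -0.015635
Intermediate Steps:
s = -7/2 (s = 5 - 1/4*34 = 5 - 17/2 = -7/2 ≈ -3.5000)
f = 1567 (f = -47 + 1614 = 1567)
Q = -49/2 (Q = -(-7)*(-7)/2 = -7/2*7 = -49/2 ≈ -24.500)
Q/f = -49/2/1567 = -49/2*1/1567 = -49/3134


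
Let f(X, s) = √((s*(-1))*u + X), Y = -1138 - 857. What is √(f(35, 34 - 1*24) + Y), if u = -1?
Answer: √(-1995 + 3*√5) ≈ 44.59*I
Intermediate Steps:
Y = -1995
f(X, s) = √(X + s) (f(X, s) = √((s*(-1))*(-1) + X) = √(-s*(-1) + X) = √(s + X) = √(X + s))
√(f(35, 34 - 1*24) + Y) = √(√(35 + (34 - 1*24)) - 1995) = √(√(35 + (34 - 24)) - 1995) = √(√(35 + 10) - 1995) = √(√45 - 1995) = √(3*√5 - 1995) = √(-1995 + 3*√5)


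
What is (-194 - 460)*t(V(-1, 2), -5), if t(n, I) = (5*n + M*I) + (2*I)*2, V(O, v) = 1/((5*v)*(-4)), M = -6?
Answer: -25833/4 ≈ -6458.3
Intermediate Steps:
V(O, v) = -1/(20*v) (V(O, v) = 1/(-20*v) = -1/(20*v))
t(n, I) = -2*I + 5*n (t(n, I) = (5*n - 6*I) + (2*I)*2 = (-6*I + 5*n) + 4*I = -2*I + 5*n)
(-194 - 460)*t(V(-1, 2), -5) = (-194 - 460)*(-2*(-5) + 5*(-1/20/2)) = -654*(10 + 5*(-1/20*½)) = -654*(10 + 5*(-1/40)) = -654*(10 - ⅛) = -654*79/8 = -25833/4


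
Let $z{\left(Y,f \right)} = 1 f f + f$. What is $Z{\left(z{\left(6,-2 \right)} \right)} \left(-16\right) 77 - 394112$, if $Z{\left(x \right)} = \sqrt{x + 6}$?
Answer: $-394112 - 2464 \sqrt{2} \approx -3.976 \cdot 10^{5}$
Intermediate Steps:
$z{\left(Y,f \right)} = f + f^{2}$ ($z{\left(Y,f \right)} = f f + f = f^{2} + f = f + f^{2}$)
$Z{\left(x \right)} = \sqrt{6 + x}$
$Z{\left(z{\left(6,-2 \right)} \right)} \left(-16\right) 77 - 394112 = \sqrt{6 - 2 \left(1 - 2\right)} \left(-16\right) 77 - 394112 = \sqrt{6 - -2} \left(-16\right) 77 - 394112 = \sqrt{6 + 2} \left(-16\right) 77 - 394112 = \sqrt{8} \left(-16\right) 77 - 394112 = 2 \sqrt{2} \left(-16\right) 77 - 394112 = - 32 \sqrt{2} \cdot 77 - 394112 = - 2464 \sqrt{2} - 394112 = -394112 - 2464 \sqrt{2}$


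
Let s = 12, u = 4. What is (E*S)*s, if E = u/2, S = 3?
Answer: 72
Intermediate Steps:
E = 2 (E = 4/2 = 4*(½) = 2)
(E*S)*s = (2*3)*12 = 6*12 = 72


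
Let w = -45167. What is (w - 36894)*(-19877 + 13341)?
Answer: 536350696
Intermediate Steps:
(w - 36894)*(-19877 + 13341) = (-45167 - 36894)*(-19877 + 13341) = -82061*(-6536) = 536350696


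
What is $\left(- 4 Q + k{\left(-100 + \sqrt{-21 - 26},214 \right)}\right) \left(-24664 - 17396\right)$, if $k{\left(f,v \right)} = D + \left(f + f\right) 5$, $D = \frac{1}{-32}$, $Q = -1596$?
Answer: $- \frac{1811597805}{8} - 420600 i \sqrt{47} \approx -2.2645 \cdot 10^{8} - 2.8835 \cdot 10^{6} i$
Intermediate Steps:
$D = - \frac{1}{32} \approx -0.03125$
$k{\left(f,v \right)} = - \frac{1}{32} + 10 f$ ($k{\left(f,v \right)} = - \frac{1}{32} + \left(f + f\right) 5 = - \frac{1}{32} + 2 f 5 = - \frac{1}{32} + 10 f$)
$\left(- 4 Q + k{\left(-100 + \sqrt{-21 - 26},214 \right)}\right) \left(-24664 - 17396\right) = \left(\left(-4\right) \left(-1596\right) - \left(\frac{1}{32} - 10 \left(-100 + \sqrt{-21 - 26}\right)\right)\right) \left(-24664 - 17396\right) = \left(6384 - \left(\frac{1}{32} - 10 \left(-100 + \sqrt{-47}\right)\right)\right) \left(-42060\right) = \left(6384 - \left(\frac{1}{32} - 10 \left(-100 + i \sqrt{47}\right)\right)\right) \left(-42060\right) = \left(6384 - \left(\frac{32001}{32} - 10 i \sqrt{47}\right)\right) \left(-42060\right) = \left(\frac{172287}{32} + 10 i \sqrt{47}\right) \left(-42060\right) = - \frac{1811597805}{8} - 420600 i \sqrt{47}$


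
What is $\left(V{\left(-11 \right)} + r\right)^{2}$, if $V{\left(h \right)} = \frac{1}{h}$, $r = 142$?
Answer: $\frac{2436721}{121} \approx 20138.0$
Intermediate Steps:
$\left(V{\left(-11 \right)} + r\right)^{2} = \left(\frac{1}{-11} + 142\right)^{2} = \left(- \frac{1}{11} + 142\right)^{2} = \left(\frac{1561}{11}\right)^{2} = \frac{2436721}{121}$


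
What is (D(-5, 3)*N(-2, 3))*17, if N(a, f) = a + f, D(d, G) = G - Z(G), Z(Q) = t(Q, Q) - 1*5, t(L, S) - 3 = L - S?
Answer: 85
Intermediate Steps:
t(L, S) = 3 + L - S (t(L, S) = 3 + (L - S) = 3 + L - S)
Z(Q) = -2 (Z(Q) = (3 + Q - Q) - 1*5 = 3 - 5 = -2)
D(d, G) = 2 + G (D(d, G) = G - 1*(-2) = G + 2 = 2 + G)
(D(-5, 3)*N(-2, 3))*17 = ((2 + 3)*(-2 + 3))*17 = (5*1)*17 = 5*17 = 85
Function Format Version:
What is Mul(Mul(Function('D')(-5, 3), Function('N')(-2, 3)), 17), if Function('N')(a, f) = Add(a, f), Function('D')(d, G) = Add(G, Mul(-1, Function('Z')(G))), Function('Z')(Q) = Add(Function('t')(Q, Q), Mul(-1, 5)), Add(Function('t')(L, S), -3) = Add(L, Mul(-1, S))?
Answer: 85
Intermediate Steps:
Function('t')(L, S) = Add(3, L, Mul(-1, S)) (Function('t')(L, S) = Add(3, Add(L, Mul(-1, S))) = Add(3, L, Mul(-1, S)))
Function('Z')(Q) = -2 (Function('Z')(Q) = Add(Add(3, Q, Mul(-1, Q)), Mul(-1, 5)) = Add(3, -5) = -2)
Function('D')(d, G) = Add(2, G) (Function('D')(d, G) = Add(G, Mul(-1, -2)) = Add(G, 2) = Add(2, G))
Mul(Mul(Function('D')(-5, 3), Function('N')(-2, 3)), 17) = Mul(Mul(Add(2, 3), Add(-2, 3)), 17) = Mul(Mul(5, 1), 17) = Mul(5, 17) = 85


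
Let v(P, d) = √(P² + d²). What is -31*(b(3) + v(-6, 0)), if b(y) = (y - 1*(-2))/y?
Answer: -713/3 ≈ -237.67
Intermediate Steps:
b(y) = (2 + y)/y (b(y) = (y + 2)/y = (2 + y)/y)
-31*(b(3) + v(-6, 0)) = -31*((2 + 3)/3 + √((-6)² + 0²)) = -31*((⅓)*5 + √(36 + 0)) = -31*(5/3 + √36) = -31*(5/3 + 6) = -31*23/3 = -713/3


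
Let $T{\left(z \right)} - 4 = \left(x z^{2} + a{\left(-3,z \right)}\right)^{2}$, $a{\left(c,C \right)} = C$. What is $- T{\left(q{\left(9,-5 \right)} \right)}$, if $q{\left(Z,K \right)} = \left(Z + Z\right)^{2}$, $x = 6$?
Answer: $-397126832404$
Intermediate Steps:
$q{\left(Z,K \right)} = 4 Z^{2}$ ($q{\left(Z,K \right)} = \left(2 Z\right)^{2} = 4 Z^{2}$)
$T{\left(z \right)} = 4 + \left(z + 6 z^{2}\right)^{2}$ ($T{\left(z \right)} = 4 + \left(6 z^{2} + z\right)^{2} = 4 + \left(z + 6 z^{2}\right)^{2}$)
$- T{\left(q{\left(9,-5 \right)} \right)} = - (4 + \left(4 \cdot 9^{2}\right)^{2} \left(1 + 6 \cdot 4 \cdot 9^{2}\right)^{2}) = - (4 + \left(4 \cdot 81\right)^{2} \left(1 + 6 \cdot 4 \cdot 81\right)^{2}) = - (4 + 324^{2} \left(1 + 6 \cdot 324\right)^{2}) = - (4 + 104976 \left(1 + 1944\right)^{2}) = - (4 + 104976 \cdot 1945^{2}) = - (4 + 104976 \cdot 3783025) = - (4 + 397126832400) = \left(-1\right) 397126832404 = -397126832404$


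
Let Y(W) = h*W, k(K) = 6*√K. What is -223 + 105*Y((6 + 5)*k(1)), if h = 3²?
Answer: 62147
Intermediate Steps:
h = 9
Y(W) = 9*W
-223 + 105*Y((6 + 5)*k(1)) = -223 + 105*(9*((6 + 5)*(6*√1))) = -223 + 105*(9*(11*(6*1))) = -223 + 105*(9*(11*6)) = -223 + 105*(9*66) = -223 + 105*594 = -223 + 62370 = 62147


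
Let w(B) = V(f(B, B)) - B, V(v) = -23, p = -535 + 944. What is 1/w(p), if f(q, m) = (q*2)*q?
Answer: -1/432 ≈ -0.0023148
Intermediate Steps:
p = 409
f(q, m) = 2*q² (f(q, m) = (2*q)*q = 2*q²)
w(B) = -23 - B
1/w(p) = 1/(-23 - 1*409) = 1/(-23 - 409) = 1/(-432) = -1/432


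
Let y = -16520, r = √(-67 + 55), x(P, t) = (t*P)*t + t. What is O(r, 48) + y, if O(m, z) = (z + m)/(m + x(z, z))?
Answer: (-16519*√3 + 913886376*I)/(√3 - 55320*I) ≈ -16520.0 + 3.1296e-5*I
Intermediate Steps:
x(P, t) = t + P*t² (x(P, t) = (P*t)*t + t = P*t² + t = t + P*t²)
r = 2*I*√3 (r = √(-12) = 2*I*√3 ≈ 3.4641*I)
O(m, z) = (m + z)/(m + z*(1 + z²)) (O(m, z) = (z + m)/(m + z*(1 + z*z)) = (m + z)/(m + z*(1 + z²)))
O(r, 48) + y = (2*I*√3 + 48)/(2*I*√3 + 48 + 48³) - 16520 = (48 + 2*I*√3)/(2*I*√3 + 48 + 110592) - 16520 = (48 + 2*I*√3)/(110640 + 2*I*√3) - 16520 = -16520 + (48 + 2*I*√3)/(110640 + 2*I*√3)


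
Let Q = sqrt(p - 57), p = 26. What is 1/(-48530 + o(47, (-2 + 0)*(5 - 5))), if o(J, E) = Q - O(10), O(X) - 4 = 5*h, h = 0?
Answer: -48534/2355549187 - I*sqrt(31)/2355549187 ≈ -2.0604e-5 - 2.3637e-9*I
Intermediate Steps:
O(X) = 4 (O(X) = 4 + 5*0 = 4 + 0 = 4)
Q = I*sqrt(31) (Q = sqrt(26 - 57) = sqrt(-31) = I*sqrt(31) ≈ 5.5678*I)
o(J, E) = -4 + I*sqrt(31) (o(J, E) = I*sqrt(31) - 1*4 = I*sqrt(31) - 4 = -4 + I*sqrt(31))
1/(-48530 + o(47, (-2 + 0)*(5 - 5))) = 1/(-48530 + (-4 + I*sqrt(31))) = 1/(-48534 + I*sqrt(31))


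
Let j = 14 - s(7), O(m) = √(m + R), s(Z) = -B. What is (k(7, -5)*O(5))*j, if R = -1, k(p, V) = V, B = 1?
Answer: -150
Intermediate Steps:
s(Z) = -1 (s(Z) = -1*1 = -1)
O(m) = √(-1 + m) (O(m) = √(m - 1) = √(-1 + m))
j = 15 (j = 14 - 1*(-1) = 14 + 1 = 15)
(k(7, -5)*O(5))*j = -5*√(-1 + 5)*15 = -5*√4*15 = -5*2*15 = -10*15 = -150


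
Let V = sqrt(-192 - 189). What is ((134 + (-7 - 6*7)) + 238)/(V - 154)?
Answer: -49742/24097 - 323*I*sqrt(381)/24097 ≈ -2.0642 - 0.26164*I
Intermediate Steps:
V = I*sqrt(381) (V = sqrt(-381) = I*sqrt(381) ≈ 19.519*I)
((134 + (-7 - 6*7)) + 238)/(V - 154) = ((134 + (-7 - 6*7)) + 238)/(I*sqrt(381) - 154) = ((134 + (-7 - 42)) + 238)/(-154 + I*sqrt(381)) = ((134 - 49) + 238)/(-154 + I*sqrt(381)) = (85 + 238)/(-154 + I*sqrt(381)) = 323/(-154 + I*sqrt(381))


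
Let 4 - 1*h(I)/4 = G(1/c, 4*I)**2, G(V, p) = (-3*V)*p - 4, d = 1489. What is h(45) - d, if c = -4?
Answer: -70117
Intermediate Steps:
G(V, p) = -4 - 3*V*p (G(V, p) = -3*V*p - 4 = -4 - 3*V*p)
h(I) = 16 - 4*(-4 + 3*I)**2 (h(I) = 16 - 4*(-4 - 3*4*I/(-4))**2 = 16 - 4*(-4 - 3*(-1/4)*4*I)**2 = 16 - 4*(-4 + 3*I)**2)
h(45) - d = (16 - 4*(-4 + 3*45)**2) - 1*1489 = (16 - 4*(-4 + 135)**2) - 1489 = (16 - 4*131**2) - 1489 = (16 - 4*17161) - 1489 = (16 - 68644) - 1489 = -68628 - 1489 = -70117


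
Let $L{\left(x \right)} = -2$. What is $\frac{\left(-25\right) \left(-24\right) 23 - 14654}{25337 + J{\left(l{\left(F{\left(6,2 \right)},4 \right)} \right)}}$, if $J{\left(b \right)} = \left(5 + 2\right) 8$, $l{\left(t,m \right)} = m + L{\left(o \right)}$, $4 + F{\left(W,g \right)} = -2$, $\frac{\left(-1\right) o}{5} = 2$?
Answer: $- \frac{854}{25393} \approx -0.033631$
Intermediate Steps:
$o = -10$ ($o = \left(-5\right) 2 = -10$)
$F{\left(W,g \right)} = -6$ ($F{\left(W,g \right)} = -4 - 2 = -6$)
$l{\left(t,m \right)} = -2 + m$ ($l{\left(t,m \right)} = m - 2 = -2 + m$)
$J{\left(b \right)} = 56$ ($J{\left(b \right)} = 7 \cdot 8 = 56$)
$\frac{\left(-25\right) \left(-24\right) 23 - 14654}{25337 + J{\left(l{\left(F{\left(6,2 \right)},4 \right)} \right)}} = \frac{\left(-25\right) \left(-24\right) 23 - 14654}{25337 + 56} = \frac{600 \cdot 23 - 14654}{25393} = \left(13800 - 14654\right) \frac{1}{25393} = \left(-854\right) \frac{1}{25393} = - \frac{854}{25393}$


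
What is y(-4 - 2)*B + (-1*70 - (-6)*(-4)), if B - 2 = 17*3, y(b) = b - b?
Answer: -94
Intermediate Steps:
y(b) = 0
B = 53 (B = 2 + 17*3 = 2 + 51 = 53)
y(-4 - 2)*B + (-1*70 - (-6)*(-4)) = 0*53 + (-1*70 - (-6)*(-4)) = 0 + (-70 - 1*24) = 0 + (-70 - 24) = 0 - 94 = -94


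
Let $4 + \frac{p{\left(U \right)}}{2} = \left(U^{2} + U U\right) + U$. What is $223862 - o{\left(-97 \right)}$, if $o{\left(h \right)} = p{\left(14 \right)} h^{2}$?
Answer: $-7340974$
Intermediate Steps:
$p{\left(U \right)} = -8 + 2 U + 4 U^{2}$ ($p{\left(U \right)} = -8 + 2 \left(\left(U^{2} + U U\right) + U\right) = -8 + 2 \left(\left(U^{2} + U^{2}\right) + U\right) = -8 + 2 \left(2 U^{2} + U\right) = -8 + 2 \left(U + 2 U^{2}\right) = -8 + \left(2 U + 4 U^{2}\right) = -8 + 2 U + 4 U^{2}$)
$o{\left(h \right)} = 804 h^{2}$ ($o{\left(h \right)} = \left(-8 + 2 \cdot 14 + 4 \cdot 14^{2}\right) h^{2} = \left(-8 + 28 + 4 \cdot 196\right) h^{2} = \left(-8 + 28 + 784\right) h^{2} = 804 h^{2}$)
$223862 - o{\left(-97 \right)} = 223862 - 804 \left(-97\right)^{2} = 223862 - 804 \cdot 9409 = 223862 - 7564836 = -7340974$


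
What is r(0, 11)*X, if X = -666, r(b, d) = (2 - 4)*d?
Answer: 14652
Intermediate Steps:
r(b, d) = -2*d
r(0, 11)*X = -2*11*(-666) = -22*(-666) = 14652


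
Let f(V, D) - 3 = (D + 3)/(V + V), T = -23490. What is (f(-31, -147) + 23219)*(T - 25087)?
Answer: -1128167918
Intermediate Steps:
f(V, D) = 3 + (3 + D)/(2*V) (f(V, D) = 3 + (D + 3)/(V + V) = 3 + (3 + D)/((2*V)) = 3 + (3 + D)*(1/(2*V)) = 3 + (3 + D)/(2*V))
(f(-31, -147) + 23219)*(T - 25087) = ((½)*(3 - 147 + 6*(-31))/(-31) + 23219)*(-23490 - 25087) = ((½)*(-1/31)*(3 - 147 - 186) + 23219)*(-48577) = ((½)*(-1/31)*(-330) + 23219)*(-48577) = (165/31 + 23219)*(-48577) = (719954/31)*(-48577) = -1128167918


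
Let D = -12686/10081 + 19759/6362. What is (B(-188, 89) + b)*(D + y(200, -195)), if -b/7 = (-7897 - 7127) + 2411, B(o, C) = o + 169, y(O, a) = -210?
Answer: -589212752036328/32067661 ≈ -1.8374e+7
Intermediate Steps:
B(o, C) = 169 + o
b = 88291 (b = -7*((-7897 - 7127) + 2411) = -7*(-15024 + 2411) = -7*(-12613) = 88291)
D = 118482147/64135322 (D = -12686*1/10081 + 19759*(1/6362) = -12686/10081 + 19759/6362 = 118482147/64135322 ≈ 1.8474)
(B(-188, 89) + b)*(D + y(200, -195)) = ((169 - 188) + 88291)*(118482147/64135322 - 210) = (-19 + 88291)*(-13349935473/64135322) = 88272*(-13349935473/64135322) = -589212752036328/32067661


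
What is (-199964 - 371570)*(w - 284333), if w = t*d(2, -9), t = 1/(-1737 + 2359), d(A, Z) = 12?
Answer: 50539355362438/311 ≈ 1.6251e+11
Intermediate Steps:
t = 1/622 ≈ 0.0016077
w = 6/311 (w = (1/622)*12 = 6/311 ≈ 0.019293)
(-199964 - 371570)*(w - 284333) = (-199964 - 371570)*(6/311 - 284333) = -571534*(-88427557/311) = 50539355362438/311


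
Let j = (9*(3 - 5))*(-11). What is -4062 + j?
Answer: -3864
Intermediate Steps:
j = 198 (j = (9*(-2))*(-11) = -18*(-11) = 198)
-4062 + j = -4062 + 198 = -3864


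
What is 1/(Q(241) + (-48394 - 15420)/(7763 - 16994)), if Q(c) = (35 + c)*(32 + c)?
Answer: 9231/695601202 ≈ 1.3271e-5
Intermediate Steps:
Q(c) = (32 + c)*(35 + c)
1/(Q(241) + (-48394 - 15420)/(7763 - 16994)) = 1/((1120 + 241**2 + 67*241) + (-48394 - 15420)/(7763 - 16994)) = 1/((1120 + 58081 + 16147) - 63814/(-9231)) = 1/(75348 - 63814*(-1/9231)) = 1/(75348 + 63814/9231) = 1/(695601202/9231) = 9231/695601202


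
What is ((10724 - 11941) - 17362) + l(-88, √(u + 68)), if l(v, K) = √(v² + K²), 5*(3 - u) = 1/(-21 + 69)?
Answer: -18579 + √28133985/60 ≈ -18491.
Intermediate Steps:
u = 719/240 (u = 3 - 1/(5*(-21 + 69)) = 3 - ⅕/48 = 3 - ⅕*1/48 = 3 - 1/240 = 719/240 ≈ 2.9958)
l(v, K) = √(K² + v²)
((10724 - 11941) - 17362) + l(-88, √(u + 68)) = ((10724 - 11941) - 17362) + √((√(719/240 + 68))² + (-88)²) = (-1217 - 17362) + √((√(17039/240))² + 7744) = -18579 + √((√255585/60)² + 7744) = -18579 + √(17039/240 + 7744) = -18579 + √(1875599/240) = -18579 + √28133985/60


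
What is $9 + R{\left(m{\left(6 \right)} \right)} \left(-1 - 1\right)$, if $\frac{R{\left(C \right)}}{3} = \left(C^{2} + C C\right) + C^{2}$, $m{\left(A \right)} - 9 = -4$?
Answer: $-441$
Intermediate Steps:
$m{\left(A \right)} = 5$ ($m{\left(A \right)} = 9 - 4 = 5$)
$R{\left(C \right)} = 9 C^{2}$ ($R{\left(C \right)} = 3 \left(\left(C^{2} + C C\right) + C^{2}\right) = 3 \left(\left(C^{2} + C^{2}\right) + C^{2}\right) = 3 \left(2 C^{2} + C^{2}\right) = 3 \cdot 3 C^{2} = 9 C^{2}$)
$9 + R{\left(m{\left(6 \right)} \right)} \left(-1 - 1\right) = 9 + 9 \cdot 5^{2} \left(-1 - 1\right) = 9 + 9 \cdot 25 \left(-1 - 1\right) = 9 + 225 \left(-2\right) = 9 - 450 = -441$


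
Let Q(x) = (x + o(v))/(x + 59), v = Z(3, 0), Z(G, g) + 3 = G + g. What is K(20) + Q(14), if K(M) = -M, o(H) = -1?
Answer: -1447/73 ≈ -19.822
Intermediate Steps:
Z(G, g) = -3 + G + g (Z(G, g) = -3 + (G + g) = -3 + G + g)
v = 0 (v = -3 + 3 + 0 = 0)
Q(x) = (-1 + x)/(59 + x) (Q(x) = (x - 1)/(x + 59) = (-1 + x)/(59 + x))
K(20) + Q(14) = -1*20 + (-1 + 14)/(59 + 14) = -20 + 13/73 = -1447/73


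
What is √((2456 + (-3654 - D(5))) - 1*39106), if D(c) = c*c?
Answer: 3*I*√4481 ≈ 200.82*I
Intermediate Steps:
D(c) = c²
√((2456 + (-3654 - D(5))) - 1*39106) = √((2456 + (-3654 - 1*5²)) - 1*39106) = √((2456 + (-3654 - 1*25)) - 39106) = √((2456 + (-3654 - 25)) - 39106) = √((2456 - 3679) - 39106) = √(-1223 - 39106) = √(-40329) = 3*I*√4481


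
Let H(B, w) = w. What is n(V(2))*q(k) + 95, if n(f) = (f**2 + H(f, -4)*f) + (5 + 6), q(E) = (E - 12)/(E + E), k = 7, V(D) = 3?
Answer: 645/7 ≈ 92.143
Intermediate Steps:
q(E) = (-12 + E)/(2*E) (q(E) = (-12 + E)/((2*E)) = (-12 + E)*(1/(2*E)) = (-12 + E)/(2*E))
n(f) = 11 + f**2 - 4*f (n(f) = (f**2 - 4*f) + (5 + 6) = (f**2 - 4*f) + 11 = 11 + f**2 - 4*f)
n(V(2))*q(k) + 95 = (11 + 3**2 - 4*3)*((1/2)*(-12 + 7)/7) + 95 = (11 + 9 - 12)*((1/2)*(1/7)*(-5)) + 95 = 8*(-5/14) + 95 = -20/7 + 95 = 645/7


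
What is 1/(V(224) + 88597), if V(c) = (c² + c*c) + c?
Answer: 1/189173 ≈ 5.2862e-6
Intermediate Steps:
V(c) = c + 2*c² (V(c) = (c² + c²) + c = 2*c² + c = c + 2*c²)
1/(V(224) + 88597) = 1/(224*(1 + 2*224) + 88597) = 1/(224*(1 + 448) + 88597) = 1/(224*449 + 88597) = 1/(100576 + 88597) = 1/189173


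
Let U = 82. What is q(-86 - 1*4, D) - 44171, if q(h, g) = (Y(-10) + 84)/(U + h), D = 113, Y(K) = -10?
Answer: -176721/4 ≈ -44180.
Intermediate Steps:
q(h, g) = 74/(82 + h) (q(h, g) = (-10 + 84)/(82 + h) = 74/(82 + h))
q(-86 - 1*4, D) - 44171 = 74/(82 + (-86 - 1*4)) - 44171 = 74/(82 + (-86 - 4)) - 44171 = 74/(82 - 90) - 44171 = 74/(-8) - 44171 = 74*(-⅛) - 44171 = -37/4 - 44171 = -176721/4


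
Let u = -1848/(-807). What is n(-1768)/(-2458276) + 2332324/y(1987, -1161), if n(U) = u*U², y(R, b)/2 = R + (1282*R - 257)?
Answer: -517135854605731/210704433454452 ≈ -2.4543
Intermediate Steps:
y(R, b) = -514 + 2566*R (y(R, b) = 2*(R + (1282*R - 257)) = 2*(R + (-257 + 1282*R)) = 2*(-257 + 1283*R) = -514 + 2566*R)
u = 616/269 (u = -1848*(-1/807) = 616/269 ≈ 2.2900)
n(U) = 616*U²/269
n(-1768)/(-2458276) + 2332324/y(1987, -1161) = ((616/269)*(-1768)²)/(-2458276) + 2332324/(-514 + 2566*1987) = ((616/269)*3125824)*(-1/2458276) + 2332324/(-514 + 5098642) = (1925507584/269)*(-1/2458276) + 2332324/5098128 = -481376896/165319061 + 2332324*(1/5098128) = -481376896/165319061 + 583081/1274532 = -517135854605731/210704433454452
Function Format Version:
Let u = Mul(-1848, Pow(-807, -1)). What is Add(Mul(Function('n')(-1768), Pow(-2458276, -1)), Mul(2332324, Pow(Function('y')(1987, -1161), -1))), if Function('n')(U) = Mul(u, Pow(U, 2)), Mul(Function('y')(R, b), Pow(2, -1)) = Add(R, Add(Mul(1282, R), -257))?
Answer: Rational(-517135854605731, 210704433454452) ≈ -2.4543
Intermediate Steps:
Function('y')(R, b) = Add(-514, Mul(2566, R)) (Function('y')(R, b) = Mul(2, Add(R, Add(Mul(1282, R), -257))) = Mul(2, Add(R, Add(-257, Mul(1282, R)))) = Mul(2, Add(-257, Mul(1283, R))) = Add(-514, Mul(2566, R)))
u = Rational(616, 269) (u = Mul(-1848, Rational(-1, 807)) = Rational(616, 269) ≈ 2.2900)
Function('n')(U) = Mul(Rational(616, 269), Pow(U, 2))
Add(Mul(Function('n')(-1768), Pow(-2458276, -1)), Mul(2332324, Pow(Function('y')(1987, -1161), -1))) = Add(Mul(Mul(Rational(616, 269), Pow(-1768, 2)), Pow(-2458276, -1)), Mul(2332324, Pow(Add(-514, Mul(2566, 1987)), -1))) = Add(Mul(Mul(Rational(616, 269), 3125824), Rational(-1, 2458276)), Mul(2332324, Pow(Add(-514, 5098642), -1))) = Add(Mul(Rational(1925507584, 269), Rational(-1, 2458276)), Mul(2332324, Pow(5098128, -1))) = Add(Rational(-481376896, 165319061), Mul(2332324, Rational(1, 5098128))) = Add(Rational(-481376896, 165319061), Rational(583081, 1274532)) = Rational(-517135854605731, 210704433454452)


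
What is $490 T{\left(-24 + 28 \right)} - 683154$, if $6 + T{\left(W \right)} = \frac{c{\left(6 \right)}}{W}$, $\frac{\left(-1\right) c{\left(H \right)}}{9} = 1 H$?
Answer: $-692709$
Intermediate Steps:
$c{\left(H \right)} = - 9 H$ ($c{\left(H \right)} = - 9 \cdot 1 H = - 9 H$)
$T{\left(W \right)} = -6 - \frac{54}{W}$ ($T{\left(W \right)} = -6 + \frac{\left(-9\right) 6}{W} = -6 - \frac{54}{W}$)
$490 T{\left(-24 + 28 \right)} - 683154 = 490 \left(-6 - \frac{54}{-24 + 28}\right) - 683154 = 490 \left(-6 - \frac{54}{4}\right) - 683154 = 490 \left(-6 - \frac{27}{2}\right) - 683154 = 490 \left(- \frac{39}{2}\right) - 683154 = -9555 - 683154 = -692709$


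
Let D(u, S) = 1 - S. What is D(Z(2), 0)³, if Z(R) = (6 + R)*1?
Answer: 1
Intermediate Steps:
Z(R) = 6 + R
D(Z(2), 0)³ = (1 - 1*0)³ = (1 + 0)³ = 1³ = 1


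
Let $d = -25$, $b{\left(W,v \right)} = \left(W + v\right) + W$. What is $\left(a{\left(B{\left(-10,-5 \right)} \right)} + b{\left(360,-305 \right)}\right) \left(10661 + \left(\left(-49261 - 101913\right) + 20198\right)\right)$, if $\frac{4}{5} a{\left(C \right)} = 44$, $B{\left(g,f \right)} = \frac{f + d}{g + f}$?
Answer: $-56548050$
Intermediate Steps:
$b{\left(W,v \right)} = v + 2 W$
$B{\left(g,f \right)} = \frac{-25 + f}{f + g}$ ($B{\left(g,f \right)} = \frac{f - 25}{g + f} = \frac{-25 + f}{f + g}$)
$a{\left(C \right)} = 55$ ($a{\left(C \right)} = \frac{5}{4} \cdot 44 = 55$)
$\left(a{\left(B{\left(-10,-5 \right)} \right)} + b{\left(360,-305 \right)}\right) \left(10661 + \left(\left(-49261 - 101913\right) + 20198\right)\right) = \left(55 + \left(-305 + 2 \cdot 360\right)\right) \left(10661 + \left(\left(-49261 - 101913\right) + 20198\right)\right) = \left(55 + \left(-305 + 720\right)\right) \left(10661 + \left(-151174 + 20198\right)\right) = \left(55 + 415\right) \left(10661 - 130976\right) = 470 \left(-120315\right) = -56548050$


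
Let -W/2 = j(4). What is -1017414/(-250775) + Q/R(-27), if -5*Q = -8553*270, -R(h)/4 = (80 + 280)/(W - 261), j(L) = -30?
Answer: 258688634769/4012400 ≈ 64472.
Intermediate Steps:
W = 60 (W = -2*(-30) = 60)
R(h) = 480/67 (R(h) = -4*(80 + 280)/(60 - 261) = -1440/(-201) = -1440*(-1)/201 = -4*(-120/67) = 480/67)
Q = 461862 (Q = -(-8553)*270/5 = -⅕*(-2309310) = 461862)
-1017414/(-250775) + Q/R(-27) = -1017414/(-250775) + 461862/(480/67) = -1017414*(-1/250775) + 461862*(67/480) = 1017414/250775 + 5157459/80 = 258688634769/4012400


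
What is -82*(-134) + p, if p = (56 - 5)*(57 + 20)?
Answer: 14915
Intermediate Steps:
p = 3927 (p = 51*77 = 3927)
-82*(-134) + p = -82*(-134) + 3927 = 10988 + 3927 = 14915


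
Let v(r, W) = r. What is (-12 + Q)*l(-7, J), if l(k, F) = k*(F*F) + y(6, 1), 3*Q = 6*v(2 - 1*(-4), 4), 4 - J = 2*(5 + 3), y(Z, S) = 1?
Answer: 0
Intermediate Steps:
J = -12 (J = 4 - 2*(5 + 3) = 4 - 2*8 = 4 - 1*16 = 4 - 16 = -12)
Q = 12 (Q = (6*(2 - 1*(-4)))/3 = (6*(2 + 4))/3 = (6*6)/3 = (⅓)*36 = 12)
l(k, F) = 1 + k*F² (l(k, F) = k*(F*F) + 1 = k*F² + 1 = 1 + k*F²)
(-12 + Q)*l(-7, J) = (-12 + 12)*(1 - 7*(-12)²) = 0*(1 - 7*144) = 0*(1 - 1008) = 0*(-1007) = 0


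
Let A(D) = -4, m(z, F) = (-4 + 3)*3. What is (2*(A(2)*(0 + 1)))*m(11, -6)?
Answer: 24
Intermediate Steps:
m(z, F) = -3 (m(z, F) = -1*3 = -3)
(2*(A(2)*(0 + 1)))*m(11, -6) = (2*(-4*(0 + 1)))*(-3) = (2*(-4*1))*(-3) = (2*(-4))*(-3) = -8*(-3) = 24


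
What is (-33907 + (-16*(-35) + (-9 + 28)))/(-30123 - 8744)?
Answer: 33328/38867 ≈ 0.85749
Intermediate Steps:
(-33907 + (-16*(-35) + (-9 + 28)))/(-30123 - 8744) = (-33907 + (560 + 19))/(-38867) = (-33907 + 579)*(-1/38867) = -33328*(-1/38867) = 33328/38867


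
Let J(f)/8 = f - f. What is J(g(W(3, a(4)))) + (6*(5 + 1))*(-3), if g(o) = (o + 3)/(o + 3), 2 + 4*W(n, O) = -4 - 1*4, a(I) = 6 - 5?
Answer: -108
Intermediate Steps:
a(I) = 1
W(n, O) = -5/2 (W(n, O) = -½ + (-4 - 1*4)/4 = -½ + (-4 - 4)/4 = -½ + (¼)*(-8) = -½ - 2 = -5/2)
g(o) = 1 (g(o) = (3 + o)/(3 + o) = 1)
J(f) = 0 (J(f) = 8*(f - f) = 8*0 = 0)
J(g(W(3, a(4)))) + (6*(5 + 1))*(-3) = 0 + (6*(5 + 1))*(-3) = 0 + (6*6)*(-3) = 0 + 36*(-3) = 0 - 108 = -108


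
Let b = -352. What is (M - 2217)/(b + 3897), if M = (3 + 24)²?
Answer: -1488/3545 ≈ -0.41975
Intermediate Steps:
M = 729 (M = 27² = 729)
(M - 2217)/(b + 3897) = (729 - 2217)/(-352 + 3897) = -1488/3545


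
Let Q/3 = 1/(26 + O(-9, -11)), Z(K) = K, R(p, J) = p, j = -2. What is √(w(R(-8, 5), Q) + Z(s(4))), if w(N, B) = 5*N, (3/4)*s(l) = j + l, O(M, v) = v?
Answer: 4*I*√21/3 ≈ 6.1101*I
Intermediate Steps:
s(l) = -8/3 + 4*l/3 (s(l) = 4*(-2 + l)/3 = -8/3 + 4*l/3)
Q = ⅕ (Q = 3/(26 - 11) = 3/15 = 3*(1/15) = ⅕ ≈ 0.20000)
√(w(R(-8, 5), Q) + Z(s(4))) = √(5*(-8) + (-8/3 + (4/3)*4)) = √(-40 + (-8/3 + 16/3)) = √(-40 + 8/3) = √(-112/3) = 4*I*√21/3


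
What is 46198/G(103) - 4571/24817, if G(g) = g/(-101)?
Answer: -115796543179/2556151 ≈ -45301.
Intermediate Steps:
G(g) = -g/101 (G(g) = g*(-1/101) = -g/101)
46198/G(103) - 4571/24817 = 46198/((-1/101*103)) - 4571/24817 = 46198/(-103/101) - 4571*1/24817 = 46198*(-101/103) - 4571/24817 = -4665998/103 - 4571/24817 = -115796543179/2556151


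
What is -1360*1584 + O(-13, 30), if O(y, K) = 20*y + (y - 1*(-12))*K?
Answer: -2154530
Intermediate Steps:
O(y, K) = 20*y + K*(12 + y) (O(y, K) = 20*y + (y + 12)*K = 20*y + (12 + y)*K = 20*y + K*(12 + y))
-1360*1584 + O(-13, 30) = -1360*1584 + (12*30 + 20*(-13) + 30*(-13)) = -2154240 + (360 - 260 - 390) = -2154240 - 290 = -2154530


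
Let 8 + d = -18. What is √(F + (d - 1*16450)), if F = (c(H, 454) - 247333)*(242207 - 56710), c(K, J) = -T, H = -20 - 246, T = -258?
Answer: I*√45831687751 ≈ 2.1408e+5*I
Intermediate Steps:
H = -266
c(K, J) = 258 (c(K, J) = -1*(-258) = 258)
d = -26 (d = -8 - 18 = -26)
F = -45831671275 (F = (258 - 247333)*(242207 - 56710) = -247075*185497 = -45831671275)
√(F + (d - 1*16450)) = √(-45831671275 + (-26 - 1*16450)) = √(-45831671275 + (-26 - 16450)) = √(-45831671275 - 16476) = √(-45831687751) = I*√45831687751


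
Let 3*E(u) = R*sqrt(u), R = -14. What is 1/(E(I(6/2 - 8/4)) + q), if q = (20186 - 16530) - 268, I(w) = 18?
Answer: 121/409934 + sqrt(2)/819868 ≈ 0.00029689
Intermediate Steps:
E(u) = -14*sqrt(u)/3 (E(u) = (-14*sqrt(u))/3 = -14*sqrt(u)/3)
q = 3388 (q = 3656 - 268 = 3388)
1/(E(I(6/2 - 8/4)) + q) = 1/(-14*sqrt(2) + 3388) = 1/(3388 - 14*sqrt(2))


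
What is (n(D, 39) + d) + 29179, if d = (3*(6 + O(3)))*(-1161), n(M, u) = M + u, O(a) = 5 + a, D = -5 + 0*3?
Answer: -19549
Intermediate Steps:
D = -5 (D = -5 + 0 = -5)
d = -48762 (d = (3*(6 + (5 + 3)))*(-1161) = (3*(6 + 8))*(-1161) = (3*14)*(-1161) = 42*(-1161) = -48762)
(n(D, 39) + d) + 29179 = ((-5 + 39) - 48762) + 29179 = (34 - 48762) + 29179 = -48728 + 29179 = -19549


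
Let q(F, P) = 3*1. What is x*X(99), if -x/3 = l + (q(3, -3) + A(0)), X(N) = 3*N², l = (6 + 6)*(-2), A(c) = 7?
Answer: 1234926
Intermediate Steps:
q(F, P) = 3
l = -24 (l = 12*(-2) = -24)
x = 42 (x = -3*(-24 + (3 + 7)) = -3*(-24 + 10) = -3*(-14) = 42)
x*X(99) = 42*(3*99²) = 42*(3*9801) = 42*29403 = 1234926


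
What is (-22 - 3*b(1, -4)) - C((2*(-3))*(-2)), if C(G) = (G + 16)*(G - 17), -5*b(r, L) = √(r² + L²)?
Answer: 118 + 3*√17/5 ≈ 120.47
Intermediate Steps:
b(r, L) = -√(L² + r²)/5 (b(r, L) = -√(r² + L²)/5 = -√(L² + r²)/5)
C(G) = (-17 + G)*(16 + G) (C(G) = (16 + G)*(-17 + G) = (-17 + G)*(16 + G))
(-22 - 3*b(1, -4)) - C((2*(-3))*(-2)) = (-22 - (-3)*√((-4)² + 1²)/5) - (-272 + ((2*(-3))*(-2))² - 2*(-3)*(-2)) = (-22 - (-3)*√(16 + 1)/5) - (-272 + (-6*(-2))² - (-6)*(-2)) = (-22 - (-3)*√17/5) - (-272 + 12² - 1*12) = (-22 + 3*√17/5) - (-272 + 144 - 12) = (-22 + 3*√17/5) - 1*(-140) = (-22 + 3*√17/5) + 140 = 118 + 3*√17/5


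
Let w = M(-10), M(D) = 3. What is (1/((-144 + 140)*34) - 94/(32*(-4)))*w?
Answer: 2373/1088 ≈ 2.1811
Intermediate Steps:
w = 3
(1/((-144 + 140)*34) - 94/(32*(-4)))*w = (1/((-144 + 140)*34) - 94/(32*(-4)))*3 = ((1/34)/(-4) - 94/(-128))*3 = (-¼*1/34 - 94*(-1/128))*3 = (-1/136 + 47/64)*3 = (791/1088)*3 = 2373/1088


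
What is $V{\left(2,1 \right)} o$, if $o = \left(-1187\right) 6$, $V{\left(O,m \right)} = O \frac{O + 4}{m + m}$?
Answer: $-42732$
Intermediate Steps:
$V{\left(O,m \right)} = \frac{O \left(4 + O\right)}{2 m}$ ($V{\left(O,m \right)} = O \frac{4 + O}{2 m} = \frac{O \left(4 + O\right)}{2 m}$)
$o = -7122$
$V{\left(2,1 \right)} o = \frac{1}{2} \cdot 2 \cdot 1^{-1} \left(4 + 2\right) \left(-7122\right) = \frac{1}{2} \cdot 2 \cdot 1 \cdot 6 \left(-7122\right) = 6 \left(-7122\right) = -42732$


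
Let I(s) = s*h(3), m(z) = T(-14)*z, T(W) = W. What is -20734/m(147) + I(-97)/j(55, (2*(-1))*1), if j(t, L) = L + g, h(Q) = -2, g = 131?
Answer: 73189/6321 ≈ 11.579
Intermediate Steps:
j(t, L) = 131 + L (j(t, L) = L + 131 = 131 + L)
m(z) = -14*z
I(s) = -2*s (I(s) = s*(-2) = -2*s)
-20734/m(147) + I(-97)/j(55, (2*(-1))*1) = -20734/((-14*147)) + (-2*(-97))/(131 + (2*(-1))*1) = -20734/(-2058) + 194/(131 - 2*1) = -20734*(-1/2058) + 194/(131 - 2) = 1481/147 + 194/129 = 73189/6321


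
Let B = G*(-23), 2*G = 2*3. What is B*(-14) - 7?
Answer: 959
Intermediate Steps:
G = 3 (G = (2*3)/2 = (½)*6 = 3)
B = -69 (B = 3*(-23) = -69)
B*(-14) - 7 = -69*(-14) - 7 = 966 - 7 = 959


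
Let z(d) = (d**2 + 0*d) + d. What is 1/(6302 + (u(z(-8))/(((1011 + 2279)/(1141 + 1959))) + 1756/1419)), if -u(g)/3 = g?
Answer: 66693/409824458 ≈ 0.00016274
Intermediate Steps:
z(d) = d + d**2 (z(d) = (d**2 + 0) + d = d**2 + d = d + d**2)
u(g) = -3*g
1/(6302 + (u(z(-8))/(((1011 + 2279)/(1141 + 1959))) + 1756/1419)) = 1/(6302 + ((-(-24)*(1 - 8))/(((1011 + 2279)/(1141 + 1959))) + 1756/1419)) = 1/(6302 + ((-(-24)*(-7))/((3290/3100)) + 1756*(1/1419))) = 1/(6302 + ((-3*56)/((3290*(1/3100))) + 1756/1419)) = 1/(6302 + (-168/329/310 + 1756/1419)) = 1/(6302 + (-168*310/329 + 1756/1419)) = 1/(6302 + (-7440/47 + 1756/1419)) = 1/(6302 - 10474828/66693) = 1/(409824458/66693) = 66693/409824458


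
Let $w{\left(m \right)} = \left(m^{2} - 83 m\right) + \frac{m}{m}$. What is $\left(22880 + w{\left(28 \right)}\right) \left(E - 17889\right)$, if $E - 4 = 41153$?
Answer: $496562388$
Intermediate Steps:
$E = 41157$ ($E = 4 + 41153 = 41157$)
$w{\left(m \right)} = 1 + m^{2} - 83 m$ ($w{\left(m \right)} = \left(m^{2} - 83 m\right) + 1 = 1 + m^{2} - 83 m$)
$\left(22880 + w{\left(28 \right)}\right) \left(E - 17889\right) = \left(22880 + \left(1 + 28^{2} - 2324\right)\right) \left(41157 - 17889\right) = \left(22880 + \left(1 + 784 - 2324\right)\right) 23268 = \left(22880 - 1539\right) 23268 = 21341 \cdot 23268 = 496562388$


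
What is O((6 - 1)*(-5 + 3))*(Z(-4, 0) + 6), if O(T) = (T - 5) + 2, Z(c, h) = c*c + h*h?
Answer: -286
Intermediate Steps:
Z(c, h) = c² + h²
O(T) = -3 + T (O(T) = (-5 + T) + 2 = -3 + T)
O((6 - 1)*(-5 + 3))*(Z(-4, 0) + 6) = (-3 + (6 - 1)*(-5 + 3))*(((-4)² + 0²) + 6) = (-3 + 5*(-2))*((16 + 0) + 6) = (-3 - 10)*(16 + 6) = -13*22 = -286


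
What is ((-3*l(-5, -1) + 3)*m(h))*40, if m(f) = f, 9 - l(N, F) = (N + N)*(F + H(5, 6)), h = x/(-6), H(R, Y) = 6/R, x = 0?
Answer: 0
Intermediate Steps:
h = 0 (h = 0/(-6) = 0*(-⅙) = 0)
l(N, F) = 9 - 2*N*(6/5 + F) (l(N, F) = 9 - (N + N)*(F + 6/5) = 9 - 2*N*(F + 6*(⅕)) = 9 - 2*N*(F + 6/5) = 9 - 2*N*(6/5 + F))
((-3*l(-5, -1) + 3)*m(h))*40 = ((-3*(9 - 12/5*(-5) - 2*(-1)*(-5)) + 3)*0)*40 = ((-3*(9 + 12 - 10) + 3)*0)*40 = ((-3*11 + 3)*0)*40 = ((-33 + 3)*0)*40 = -30*0*40 = 0*40 = 0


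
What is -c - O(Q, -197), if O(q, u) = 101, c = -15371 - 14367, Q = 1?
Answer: 29637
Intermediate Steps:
c = -29738
-c - O(Q, -197) = -1*(-29738) - 1*101 = 29738 - 101 = 29637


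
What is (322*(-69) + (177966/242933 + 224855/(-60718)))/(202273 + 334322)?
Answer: -327768337113019/7914994050690930 ≈ -0.041411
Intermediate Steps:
(322*(-69) + (177966/242933 + 224855/(-60718)))/(202273 + 334322) = (-22218 + (177966*(1/242933) + 224855*(-1/60718)))/536595 = (-22218 + (177966/242933 - 224855/60718))*(1/536595) = (-22218 - 43818960127/14750405894)*(1/536595) = -327768337113019/14750405894*1/536595 = -327768337113019/7914994050690930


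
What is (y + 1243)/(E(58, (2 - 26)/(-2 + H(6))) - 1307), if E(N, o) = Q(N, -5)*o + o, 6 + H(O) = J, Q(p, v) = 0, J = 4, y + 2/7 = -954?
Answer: -2021/9107 ≈ -0.22192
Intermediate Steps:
y = -6680/7 (y = -2/7 - 954 = -6680/7 ≈ -954.29)
H(O) = -2 (H(O) = -6 + 4 = -2)
E(N, o) = o (E(N, o) = 0*o + o = 0 + o = o)
(y + 1243)/(E(58, (2 - 26)/(-2 + H(6))) - 1307) = (-6680/7 + 1243)/((2 - 26)/(-2 - 2) - 1307) = 2021/(7*(-24/(-4) - 1307)) = 2021/(7*(-24*(-¼) - 1307)) = 2021/(7*(6 - 1307)) = (2021/7)/(-1301) = (2021/7)*(-1/1301) = -2021/9107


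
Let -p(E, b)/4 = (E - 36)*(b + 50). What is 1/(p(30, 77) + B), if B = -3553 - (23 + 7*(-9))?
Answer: -1/465 ≈ -0.0021505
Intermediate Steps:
B = -3513 (B = -3553 - (23 - 63) = -3553 - 1*(-40) = -3553 + 40 = -3513)
p(E, b) = -4*(-36 + E)*(50 + b) (p(E, b) = -4*(E - 36)*(b + 50) = -4*(-36 + E)*(50 + b))
1/(p(30, 77) + B) = 1/((7200 - 200*30 + 144*77 - 4*30*77) - 3513) = 1/((7200 - 6000 + 11088 - 9240) - 3513) = 1/(3048 - 3513) = 1/(-465) = -1/465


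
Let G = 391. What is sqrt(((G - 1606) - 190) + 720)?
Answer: I*sqrt(685) ≈ 26.173*I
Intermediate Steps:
sqrt(((G - 1606) - 190) + 720) = sqrt(((391 - 1606) - 190) + 720) = sqrt((-1215 - 190) + 720) = sqrt(-1405 + 720) = sqrt(-685) = I*sqrt(685)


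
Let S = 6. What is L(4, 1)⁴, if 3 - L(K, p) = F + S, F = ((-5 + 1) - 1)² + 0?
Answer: 614656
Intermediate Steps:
F = 25 (F = (-4 - 1)² + 0 = (-5)² + 0 = 25 + 0 = 25)
L(K, p) = -28 (L(K, p) = 3 - (25 + 6) = 3 - 1*31 = 3 - 31 = -28)
L(4, 1)⁴ = (-28)⁴ = 614656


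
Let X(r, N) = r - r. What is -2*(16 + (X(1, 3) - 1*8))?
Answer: -16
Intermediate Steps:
X(r, N) = 0
-2*(16 + (X(1, 3) - 1*8)) = -2*(16 + (0 - 1*8)) = -2*(16 + (0 - 8)) = -2*(16 - 8) = -2*8 = -16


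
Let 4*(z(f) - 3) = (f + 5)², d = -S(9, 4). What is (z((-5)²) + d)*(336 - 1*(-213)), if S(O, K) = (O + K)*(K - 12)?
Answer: 182268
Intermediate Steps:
S(O, K) = (-12 + K)*(K + O) (S(O, K) = (K + O)*(-12 + K) = (-12 + K)*(K + O))
d = 104 (d = -(4² - 12*4 - 12*9 + 4*9) = -(16 - 48 - 108 + 36) = -1*(-104) = 104)
z(f) = 3 + (5 + f)²/4 (z(f) = 3 + (f + 5)²/4 = 3 + (5 + f)²/4)
(z((-5)²) + d)*(336 - 1*(-213)) = ((3 + (5 + (-5)²)²/4) + 104)*(336 - 1*(-213)) = ((3 + (5 + 25)²/4) + 104)*(336 + 213) = ((3 + (¼)*30²) + 104)*549 = ((3 + (¼)*900) + 104)*549 = ((3 + 225) + 104)*549 = (228 + 104)*549 = 332*549 = 182268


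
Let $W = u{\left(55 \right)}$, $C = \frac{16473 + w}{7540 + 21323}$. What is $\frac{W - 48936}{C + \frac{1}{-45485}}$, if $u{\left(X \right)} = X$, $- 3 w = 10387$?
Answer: $- \frac{192517851005865}{1775283931} \approx -1.0844 \cdot 10^{5}$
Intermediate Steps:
$w = - \frac{10387}{3}$ ($w = \left(- \frac{1}{3}\right) 10387 = - \frac{10387}{3} \approx -3462.3$)
$C = \frac{39032}{86589}$ ($C = \frac{16473 - \frac{10387}{3}}{7540 + 21323} = \frac{39032}{3 \cdot 28863} = \frac{39032}{3} \cdot \frac{1}{28863} = \frac{39032}{86589} \approx 0.45077$)
$W = 55$
$\frac{W - 48936}{C + \frac{1}{-45485}} = \frac{55 - 48936}{\frac{39032}{86589} + \frac{1}{-45485}} = - \frac{48881}{\frac{39032}{86589} - \frac{1}{45485}} = - \frac{48881}{\frac{1775283931}{3938500665}} = \left(-48881\right) \frac{3938500665}{1775283931} = - \frac{192517851005865}{1775283931}$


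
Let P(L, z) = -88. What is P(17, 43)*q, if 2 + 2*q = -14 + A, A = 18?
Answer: -88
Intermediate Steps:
q = 1 (q = -1 + (-14 + 18)/2 = -1 + (½)*4 = -1 + 2 = 1)
P(17, 43)*q = -88*1 = -88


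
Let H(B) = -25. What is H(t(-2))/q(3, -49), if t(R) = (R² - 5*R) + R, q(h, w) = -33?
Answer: 25/33 ≈ 0.75758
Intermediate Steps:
t(R) = R² - 4*R
H(t(-2))/q(3, -49) = -25/(-33) = -25*(-1/33) = 25/33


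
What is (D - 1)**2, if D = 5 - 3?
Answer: 1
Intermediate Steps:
D = 2
(D - 1)**2 = (2 - 1)**2 = 1**2 = 1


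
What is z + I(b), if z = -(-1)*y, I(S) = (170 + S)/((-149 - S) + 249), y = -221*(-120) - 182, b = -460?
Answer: 1474899/56 ≈ 26337.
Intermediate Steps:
y = 26338 (y = 26520 - 182 = 26338)
I(S) = (170 + S)/(100 - S)
z = 26338 (z = -(-1)*26338 = -1*(-26338) = 26338)
z + I(b) = 26338 + (-170 - 1*(-460))/(-100 - 460) = 26338 + (-170 + 460)/(-560) = 26338 - 1/560*290 = 26338 - 29/56 = 1474899/56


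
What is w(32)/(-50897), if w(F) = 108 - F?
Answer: -76/50897 ≈ -0.0014932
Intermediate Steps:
w(32)/(-50897) = (108 - 1*32)/(-50897) = (108 - 32)*(-1/50897) = 76*(-1/50897) = -76/50897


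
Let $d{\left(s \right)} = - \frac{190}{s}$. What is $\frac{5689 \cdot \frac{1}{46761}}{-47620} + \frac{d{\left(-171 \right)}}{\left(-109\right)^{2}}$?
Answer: $\frac{66236297}{728150134140} \approx 9.0965 \cdot 10^{-5}$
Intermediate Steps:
$\frac{5689 \cdot \frac{1}{46761}}{-47620} + \frac{d{\left(-171 \right)}}{\left(-109\right)^{2}} = \frac{5689 \cdot \frac{1}{46761}}{-47620} + \frac{\left(-190\right) \frac{1}{-171}}{\left(-109\right)^{2}} = 5689 \cdot \frac{1}{46761} \left(- \frac{1}{47620}\right) + \frac{\left(-190\right) \left(- \frac{1}{171}\right)}{11881} = \frac{5689}{46761} \left(- \frac{1}{47620}\right) + \frac{10}{9} \cdot \frac{1}{11881} = - \frac{5689}{2226758820} + \frac{10}{106929} = \frac{66236297}{728150134140}$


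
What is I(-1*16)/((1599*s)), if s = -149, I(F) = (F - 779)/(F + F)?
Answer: -265/2541344 ≈ -0.00010428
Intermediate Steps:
I(F) = (-779 + F)/(2*F) (I(F) = (-779 + F)/((2*F)) = (-779 + F)*(1/(2*F)) = (-779 + F)/(2*F))
I(-1*16)/((1599*s)) = ((-779 - 1*16)/(2*((-1*16))))/((1599*(-149))) = ((½)*(-779 - 16)/(-16))/(-238251) = ((½)*(-1/16)*(-795))*(-1/238251) = (795/32)*(-1/238251) = -265/2541344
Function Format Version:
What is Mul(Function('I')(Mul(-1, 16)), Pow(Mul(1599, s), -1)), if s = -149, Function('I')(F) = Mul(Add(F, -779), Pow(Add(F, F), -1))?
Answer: Rational(-265, 2541344) ≈ -0.00010428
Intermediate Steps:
Function('I')(F) = Mul(Rational(1, 2), Pow(F, -1), Add(-779, F)) (Function('I')(F) = Mul(Add(-779, F), Pow(Mul(2, F), -1)) = Mul(Add(-779, F), Mul(Rational(1, 2), Pow(F, -1))) = Mul(Rational(1, 2), Pow(F, -1), Add(-779, F)))
Mul(Function('I')(Mul(-1, 16)), Pow(Mul(1599, s), -1)) = Mul(Mul(Rational(1, 2), Pow(Mul(-1, 16), -1), Add(-779, Mul(-1, 16))), Pow(Mul(1599, -149), -1)) = Mul(Mul(Rational(1, 2), Pow(-16, -1), Add(-779, -16)), Pow(-238251, -1)) = Mul(Mul(Rational(1, 2), Rational(-1, 16), -795), Rational(-1, 238251)) = Mul(Rational(795, 32), Rational(-1, 238251)) = Rational(-265, 2541344)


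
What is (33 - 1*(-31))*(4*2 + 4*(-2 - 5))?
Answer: -1280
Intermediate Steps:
(33 - 1*(-31))*(4*2 + 4*(-2 - 5)) = (33 + 31)*(8 + 4*(-7)) = 64*(8 - 28) = 64*(-20) = -1280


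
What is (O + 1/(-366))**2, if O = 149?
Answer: 2973848089/133956 ≈ 22200.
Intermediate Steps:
(O + 1/(-366))**2 = (149 + 1/(-366))**2 = (149 - 1/366)**2 = (54533/366)**2 = 2973848089/133956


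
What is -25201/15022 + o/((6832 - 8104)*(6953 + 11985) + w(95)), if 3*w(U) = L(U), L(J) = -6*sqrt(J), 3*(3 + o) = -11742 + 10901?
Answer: -126066352437825301/75147098282782022 - 425*sqrt(95)/435214854919587 ≈ -1.6776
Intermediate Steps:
o = -850/3 (o = -3 + (-11742 + 10901)/3 = -3 + (1/3)*(-841) = -3 - 841/3 = -850/3 ≈ -283.33)
w(U) = -2*sqrt(U) (w(U) = (-6*sqrt(U))/3 = -2*sqrt(U))
-25201/15022 + o/((6832 - 8104)*(6953 + 11985) + w(95)) = -25201/15022 - 850/(3*((6832 - 8104)*(6953 + 11985) - 2*sqrt(95))) = -25201*1/15022 - 850/(3*(-1272*18938 - 2*sqrt(95))) = -869/518 - 850/(3*(-24089136 - 2*sqrt(95)))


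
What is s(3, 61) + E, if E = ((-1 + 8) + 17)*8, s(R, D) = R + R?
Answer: 198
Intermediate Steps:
s(R, D) = 2*R
E = 192 (E = (7 + 17)*8 = 24*8 = 192)
s(3, 61) + E = 2*3 + 192 = 6 + 192 = 198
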